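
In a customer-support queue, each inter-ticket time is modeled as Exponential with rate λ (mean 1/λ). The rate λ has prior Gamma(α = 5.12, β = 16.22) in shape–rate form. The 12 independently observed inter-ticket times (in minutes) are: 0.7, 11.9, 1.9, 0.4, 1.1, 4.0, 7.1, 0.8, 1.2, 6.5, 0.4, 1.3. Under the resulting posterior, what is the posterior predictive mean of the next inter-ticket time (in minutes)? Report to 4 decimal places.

3.3201

With a Gamma(shape α, rate β) prior on the exponential rate λ, the posterior after n observations with total T = Σxᵢ is Gamma(α+n, β+T).
Sum of observations T = 37.3 minutes; n = 12.
Posterior: Gamma(5.12+12, 16.22+37.3) = Gamma(17.12, 53.52).
The predictive distribution for the next observation is Lomax; its mean is β/(α−1) = 53.52/16.12 = 3.3201.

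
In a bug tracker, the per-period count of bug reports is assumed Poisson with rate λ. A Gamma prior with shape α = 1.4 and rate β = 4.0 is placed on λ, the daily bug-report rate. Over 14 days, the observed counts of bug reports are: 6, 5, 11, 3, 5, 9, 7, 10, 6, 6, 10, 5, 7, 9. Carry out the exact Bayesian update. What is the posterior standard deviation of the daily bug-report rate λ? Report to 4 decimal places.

With a Gamma(shape α, rate β) prior, the Poisson likelihood is conjugate: the posterior is Gamma(α + ΣXᵢ, β + n).
Sum of counts S = 99 over n = 14 days.
Posterior: Gamma(α+S, β+n) = Gamma(1.4+99, 4.0+14) = Gamma(100.4, 18.0).
SD = √α/β = √100.4/18.0 = 0.5567.

0.5567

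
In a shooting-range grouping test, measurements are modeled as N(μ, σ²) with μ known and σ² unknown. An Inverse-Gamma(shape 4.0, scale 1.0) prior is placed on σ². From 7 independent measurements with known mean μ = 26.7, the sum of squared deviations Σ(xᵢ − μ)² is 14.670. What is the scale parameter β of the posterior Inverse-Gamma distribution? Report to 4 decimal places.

With known mean μ and an Inverse-Gamma(α, β) prior on σ², the Normal likelihood is conjugate: posterior is Inv-Gamma(α + n/2, β + Σ(xᵢ−μ)²/2).
Posterior: Inv-Gamma(4.0 + 7/2, 1.0 + 14.670/2) = Inv-Gamma(7.50, 8.3350).
Posterior β = 8.3350.

8.3350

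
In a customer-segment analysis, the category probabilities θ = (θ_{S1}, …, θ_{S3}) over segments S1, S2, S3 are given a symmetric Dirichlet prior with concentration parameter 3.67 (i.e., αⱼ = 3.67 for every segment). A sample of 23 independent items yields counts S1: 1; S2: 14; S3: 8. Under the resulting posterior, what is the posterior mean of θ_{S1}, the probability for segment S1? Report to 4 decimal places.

The Dirichlet prior is conjugate to the Multinomial likelihood: each posterior αⱼ = prior αⱼ + observed count nⱼ.
Posterior concentration: (4.67, 17.67, 11.67), total = 34.01.
E[θ_{S1}|data] = α_{S1}/Σα = 4.67/34.01 = 0.1373.

0.1373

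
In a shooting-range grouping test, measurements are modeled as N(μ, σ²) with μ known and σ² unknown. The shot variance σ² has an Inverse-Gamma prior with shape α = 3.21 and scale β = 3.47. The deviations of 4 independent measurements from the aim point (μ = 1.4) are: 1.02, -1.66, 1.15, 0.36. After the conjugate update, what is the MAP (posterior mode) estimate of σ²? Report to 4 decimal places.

With known mean μ and an Inverse-Gamma(α, β) prior on σ², the Normal likelihood is conjugate: posterior is Inv-Gamma(α + n/2, β + Σ(xᵢ−μ)²/2).
Σ(xᵢ−μ)² = (1.02)² + (-1.66)² + (1.15)² + (0.36)² = 5.2481.
Posterior: Inv-Gamma(3.21 + 4/2, 3.47 + 5.2481/2) = Inv-Gamma(5.21, 6.09405).
Mode = β/(α+1) = 6.09405/6.21 = 0.9813.

0.9813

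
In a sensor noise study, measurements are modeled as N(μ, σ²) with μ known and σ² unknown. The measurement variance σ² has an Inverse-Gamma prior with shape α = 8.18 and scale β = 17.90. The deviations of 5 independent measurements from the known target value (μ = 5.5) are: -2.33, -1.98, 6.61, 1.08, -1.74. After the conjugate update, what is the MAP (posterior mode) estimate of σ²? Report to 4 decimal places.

With known mean μ and an Inverse-Gamma(α, β) prior on σ², the Normal likelihood is conjugate: posterior is Inv-Gamma(α + n/2, β + Σ(xᵢ−μ)²/2).
Σ(xᵢ−μ)² = (-2.33)² + (-1.98)² + (6.61)² + (1.08)² + (-1.74)² = 57.2354.
Posterior: Inv-Gamma(8.18 + 5/2, 17.90 + 57.2354/2) = Inv-Gamma(10.68, 46.51770).
Mode = β/(α+1) = 46.51770/11.68 = 3.9827.

3.9827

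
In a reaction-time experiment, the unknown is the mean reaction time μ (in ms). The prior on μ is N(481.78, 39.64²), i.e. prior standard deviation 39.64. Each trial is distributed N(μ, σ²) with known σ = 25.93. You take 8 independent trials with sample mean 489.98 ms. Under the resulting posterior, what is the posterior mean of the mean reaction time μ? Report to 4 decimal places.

For Normal data with known variance σ², a Normal(μ₀, σ₀²) prior on μ is conjugate. Posterior precision = 1/σ₀² + n/σ²; posterior mean is the precision-weighted average of μ₀ and x̄.
n·x̄ = 8·489.98 = 3919.84.
σ₀² = 39.64² = 1571.3296, σ² = 25.93² = 672.3649; σ² + n·σ₀² = 672.3649 + 8·1571.3296 = 13243.0017.
Posterior mean = (μ₀/σ₀² + n·x̄/σ²)/(1/σ₀² + n/σ²) = (σ²·μ₀ + σ₀²·n·x̄)/(σ² + n·σ₀²) = (672.3649·481.78 + 1571.3296·3919.84)/13243.0017 = 6483292.580786/13243.0017 = 489.5637.

489.5637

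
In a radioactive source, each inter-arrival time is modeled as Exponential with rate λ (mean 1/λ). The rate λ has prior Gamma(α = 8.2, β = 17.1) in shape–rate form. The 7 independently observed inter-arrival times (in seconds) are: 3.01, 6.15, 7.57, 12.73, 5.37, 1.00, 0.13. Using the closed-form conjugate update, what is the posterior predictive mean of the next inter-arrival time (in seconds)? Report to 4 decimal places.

3.7366

With a Gamma(shape α, rate β) prior on the exponential rate λ, the posterior after n observations with total T = Σxᵢ is Gamma(α+n, β+T).
Sum of observations T = 35.96 seconds; n = 7.
Posterior: Gamma(8.2+7, 17.1+35.96) = Gamma(15.2, 53.06).
The predictive distribution for the next observation is Lomax; its mean is β/(α−1) = 53.06/14.2 = 3.7366.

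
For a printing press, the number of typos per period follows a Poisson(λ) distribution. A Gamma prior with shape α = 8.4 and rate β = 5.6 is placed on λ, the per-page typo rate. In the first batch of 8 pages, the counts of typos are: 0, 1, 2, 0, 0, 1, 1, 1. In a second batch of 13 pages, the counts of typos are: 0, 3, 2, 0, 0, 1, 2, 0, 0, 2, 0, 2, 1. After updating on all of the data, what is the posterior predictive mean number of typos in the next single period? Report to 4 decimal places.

With a Gamma(shape α, rate β) prior, the Poisson likelihood is conjugate: the posterior is Gamma(α + ΣXᵢ, β + n).
Batch 1: sum of counts S = 6 over n = 8 pages.
After batch 1: Gamma(α+S, β+n) = Gamma(8.4+6, 5.6+8) = Gamma(14.4, 13.6).
Batch 2: sum of counts S = 13 over n = 13 pages.
After batch 2: Gamma(α+S, β+n) = Gamma(14.4+13, 13.6+13) = Gamma(27.4, 26.6).
The predictive distribution for one future period is NegBinom with mean α/β = 1.0301.

1.0301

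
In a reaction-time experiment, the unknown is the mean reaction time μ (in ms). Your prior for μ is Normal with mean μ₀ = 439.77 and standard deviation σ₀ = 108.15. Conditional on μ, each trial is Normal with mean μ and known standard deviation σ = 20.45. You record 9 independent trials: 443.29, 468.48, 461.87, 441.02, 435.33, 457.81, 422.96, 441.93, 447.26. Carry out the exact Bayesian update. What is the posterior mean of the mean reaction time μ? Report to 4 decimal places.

446.6338

For Normal data with known variance σ², a Normal(μ₀, σ₀²) prior on μ is conjugate. Posterior precision = 1/σ₀² + n/σ²; posterior mean is the precision-weighted average of μ₀ and x̄.
Σxᵢ = 443.29 + 468.48 + 461.87 + 441.02 + 435.33 + 457.81 + 422.96 + 441.93 + 447.26 = 4019.95, so n·x̄ = 4019.95.
σ₀² = 108.15² = 11696.4225, σ² = 20.45² = 418.2025; σ² + n·σ₀² = 418.2025 + 9·11696.4225 = 105686.005.
Posterior mean = (μ₀/σ₀² + n·x̄/σ²)/(1/σ₀² + n/σ²) = (σ²·μ₀ + σ₀²·n·x̄)/(σ² + n·σ₀²) = (418.2025·439.77 + 11696.4225·4019.95)/105686.005 = 47202946.5423/105686.005 = 446.6338.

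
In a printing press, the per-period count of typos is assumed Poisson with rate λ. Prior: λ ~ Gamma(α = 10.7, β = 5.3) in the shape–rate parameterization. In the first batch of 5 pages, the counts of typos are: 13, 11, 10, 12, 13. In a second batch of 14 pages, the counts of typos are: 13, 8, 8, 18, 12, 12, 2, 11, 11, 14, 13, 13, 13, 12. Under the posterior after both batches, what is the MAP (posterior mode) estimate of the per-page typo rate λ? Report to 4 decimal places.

With a Gamma(shape α, rate β) prior, the Poisson likelihood is conjugate: the posterior is Gamma(α + ΣXᵢ, β + n).
Batch 1: sum of counts S = 59 over n = 5 pages.
After batch 1: Gamma(α+S, β+n) = Gamma(10.7+59, 5.3+5) = Gamma(69.7, 10.3).
Batch 2: sum of counts S = 160 over n = 14 pages.
After batch 2: Gamma(α+S, β+n) = Gamma(69.7+160, 10.3+14) = Gamma(229.7, 24.3).
Mode of Gamma(α,β) for α≥1 is (α−1)/β = 228.7/24.3 = 9.4115.

9.4115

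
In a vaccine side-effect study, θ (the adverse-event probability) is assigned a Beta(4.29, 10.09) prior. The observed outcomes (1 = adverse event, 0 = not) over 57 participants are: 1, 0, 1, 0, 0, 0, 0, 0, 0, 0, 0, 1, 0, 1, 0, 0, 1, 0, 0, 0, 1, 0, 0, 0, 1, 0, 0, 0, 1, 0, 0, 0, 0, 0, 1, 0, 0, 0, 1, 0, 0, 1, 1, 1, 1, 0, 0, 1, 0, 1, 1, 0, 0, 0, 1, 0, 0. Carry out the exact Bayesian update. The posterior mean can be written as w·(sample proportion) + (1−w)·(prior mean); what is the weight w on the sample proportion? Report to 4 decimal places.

The Beta prior is conjugate to a Binomial/Bernoulli likelihood; the update adds successes to α and failures to β.
Posterior mean = (α₀+k)/(α₀+β₀+n) = [n/(α₀+β₀+n)]·(k/n) + [(α₀+β₀)/(α₀+β₀+n)]·α₀/(α₀+β₀), so only n and the prior enter the weight.
The weight on the data is w = n/(α₀+β₀+n) = 57/(4.29+10.09+57) = 57/71.38 = 0.7985.

0.7985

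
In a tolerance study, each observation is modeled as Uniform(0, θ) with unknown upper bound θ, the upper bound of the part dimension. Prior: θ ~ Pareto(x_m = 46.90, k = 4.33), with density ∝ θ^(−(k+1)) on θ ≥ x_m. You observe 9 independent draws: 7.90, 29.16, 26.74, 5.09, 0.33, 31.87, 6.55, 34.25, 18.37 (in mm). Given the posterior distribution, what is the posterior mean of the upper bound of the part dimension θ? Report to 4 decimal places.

A Pareto(scale x_m, shape k) prior on the upper bound θ of Uniform(0, θ) is conjugate: posterior is Pareto(max(x_m, max xᵢ), k + n).
Sample maximum = 34.25; prior scale x_m = 46.90 → posterior scale = max = 46.90.
Posterior shape = 4.33 + 9 = 13.33.
E[θ|data] = k·x_m/(k−1) = 13.33·46.90/12.33 = 50.7037.

50.7037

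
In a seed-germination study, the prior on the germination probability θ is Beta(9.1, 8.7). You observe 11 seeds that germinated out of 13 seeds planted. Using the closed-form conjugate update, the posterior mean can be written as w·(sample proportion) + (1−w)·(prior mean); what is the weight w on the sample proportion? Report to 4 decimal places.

The Beta prior is conjugate to a Binomial/Bernoulli likelihood; the update adds successes to α and failures to β.
Posterior mean = (α₀+k)/(α₀+β₀+n) = [n/(α₀+β₀+n)]·(k/n) + [(α₀+β₀)/(α₀+β₀+n)]·α₀/(α₀+β₀), so only n and the prior enter the weight.
The weight on the data is w = n/(α₀+β₀+n) = 13/(9.1+8.7+13) = 13/30.8 = 0.4221.

0.4221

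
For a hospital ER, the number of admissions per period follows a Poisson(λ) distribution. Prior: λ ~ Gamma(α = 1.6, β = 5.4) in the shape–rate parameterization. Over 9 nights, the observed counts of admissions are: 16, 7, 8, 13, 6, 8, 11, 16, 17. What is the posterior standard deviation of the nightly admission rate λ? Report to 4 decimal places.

0.7068

With a Gamma(shape α, rate β) prior, the Poisson likelihood is conjugate: the posterior is Gamma(α + ΣXᵢ, β + n).
Sum of counts S = 102 over n = 9 nights.
Posterior: Gamma(α+S, β+n) = Gamma(1.6+102, 5.4+9) = Gamma(103.6, 14.4).
SD = √α/β = √103.6/14.4 = 0.7068.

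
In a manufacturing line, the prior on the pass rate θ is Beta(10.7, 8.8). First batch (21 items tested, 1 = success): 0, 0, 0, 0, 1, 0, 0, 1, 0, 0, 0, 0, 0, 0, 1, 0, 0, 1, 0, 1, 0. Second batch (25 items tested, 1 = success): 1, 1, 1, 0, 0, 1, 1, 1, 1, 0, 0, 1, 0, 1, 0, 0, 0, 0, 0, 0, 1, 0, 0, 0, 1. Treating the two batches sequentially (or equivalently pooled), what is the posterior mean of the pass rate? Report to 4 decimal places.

0.4076

The Beta prior is conjugate to a Binomial/Bernoulli likelihood; the update adds successes to α and failures to β.
After batch 1: Beta(10.7+5, 8.8+16) = Beta(15.7, 24.8).
After batch 2: Beta(15.7+11, 24.8+14) = Beta(26.7, 38.8).
Posterior mean = α/(α+β) = 26.7/65.5 = 0.4076.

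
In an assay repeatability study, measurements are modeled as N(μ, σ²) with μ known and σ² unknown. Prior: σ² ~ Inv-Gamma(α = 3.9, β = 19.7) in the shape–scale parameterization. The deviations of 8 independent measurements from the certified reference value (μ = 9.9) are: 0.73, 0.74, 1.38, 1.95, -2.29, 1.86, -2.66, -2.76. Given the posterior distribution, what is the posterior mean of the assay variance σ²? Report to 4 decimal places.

5.0423

With known mean μ and an Inverse-Gamma(α, β) prior on σ², the Normal likelihood is conjugate: posterior is Inv-Gamma(α + n/2, β + Σ(xᵢ−μ)²/2).
Σ(xᵢ−μ)² = (0.73)² + (0.74)² + (1.38)² + (1.95)² + (-2.29)² + (1.86)² + (-2.66)² + (-2.76)² = 30.1843.
Posterior: Inv-Gamma(3.9 + 8/2, 19.7 + 30.1843/2) = Inv-Gamma(7.90, 34.79215).
E[σ²|data] = β/(α−1) = 34.79215/6.90 = 5.0423.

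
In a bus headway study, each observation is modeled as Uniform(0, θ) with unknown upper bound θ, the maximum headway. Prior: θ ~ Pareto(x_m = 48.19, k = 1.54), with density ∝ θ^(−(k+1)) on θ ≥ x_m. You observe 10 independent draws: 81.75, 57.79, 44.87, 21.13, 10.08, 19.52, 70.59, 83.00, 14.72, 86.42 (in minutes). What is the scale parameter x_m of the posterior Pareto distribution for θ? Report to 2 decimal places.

A Pareto(scale x_m, shape k) prior on the upper bound θ of Uniform(0, θ) is conjugate: posterior is Pareto(max(x_m, max xᵢ), k + n).
Sample maximum = 86.42; prior scale x_m = 48.19 → posterior scale = max = 86.42.
Posterior shape = 1.54 + 10 = 11.54.
Posterior scale x_m = 86.42.

86.42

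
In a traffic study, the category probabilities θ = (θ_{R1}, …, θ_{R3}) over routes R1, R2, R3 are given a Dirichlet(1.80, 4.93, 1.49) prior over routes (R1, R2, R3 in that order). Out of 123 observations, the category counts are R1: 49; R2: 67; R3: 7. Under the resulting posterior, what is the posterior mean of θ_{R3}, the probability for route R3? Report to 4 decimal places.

0.0647

The Dirichlet prior is conjugate to the Multinomial likelihood: each posterior αⱼ = prior αⱼ + observed count nⱼ.
Posterior concentration: (50.80, 71.93, 8.49), total = 131.22.
E[θ_{R3}|data] = α_{R3}/Σα = 8.49/131.22 = 0.0647.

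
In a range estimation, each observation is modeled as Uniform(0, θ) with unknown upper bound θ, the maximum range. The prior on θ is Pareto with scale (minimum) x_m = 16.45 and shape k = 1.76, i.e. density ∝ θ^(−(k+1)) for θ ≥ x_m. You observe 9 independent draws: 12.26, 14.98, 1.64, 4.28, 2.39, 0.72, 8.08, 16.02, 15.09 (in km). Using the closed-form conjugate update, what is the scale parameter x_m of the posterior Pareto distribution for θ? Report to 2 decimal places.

A Pareto(scale x_m, shape k) prior on the upper bound θ of Uniform(0, θ) is conjugate: posterior is Pareto(max(x_m, max xᵢ), k + n).
Sample maximum = 16.02; prior scale x_m = 16.45 → posterior scale = max = 16.45.
Posterior shape = 1.76 + 9 = 10.76.
Posterior scale x_m = 16.45.

16.45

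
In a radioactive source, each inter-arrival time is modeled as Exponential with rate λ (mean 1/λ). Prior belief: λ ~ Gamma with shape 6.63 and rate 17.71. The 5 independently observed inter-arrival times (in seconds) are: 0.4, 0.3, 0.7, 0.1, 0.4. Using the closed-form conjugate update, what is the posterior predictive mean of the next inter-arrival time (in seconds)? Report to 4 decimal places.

With a Gamma(shape α, rate β) prior on the exponential rate λ, the posterior after n observations with total T = Σxᵢ is Gamma(α+n, β+T).
Sum of observations T = 1.9 seconds; n = 5.
Posterior: Gamma(6.63+5, 17.71+1.9) = Gamma(11.63, 19.61).
The predictive distribution for the next observation is Lomax; its mean is β/(α−1) = 19.61/10.63 = 1.8448.

1.8448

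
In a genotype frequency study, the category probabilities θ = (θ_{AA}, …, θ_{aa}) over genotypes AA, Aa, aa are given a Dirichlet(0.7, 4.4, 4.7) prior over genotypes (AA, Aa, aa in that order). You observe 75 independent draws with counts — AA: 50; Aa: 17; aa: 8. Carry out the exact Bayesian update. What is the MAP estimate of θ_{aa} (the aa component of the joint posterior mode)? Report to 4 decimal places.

0.1430

The Dirichlet prior is conjugate to the Multinomial likelihood: each posterior αⱼ = prior αⱼ + observed count nⱼ.
Posterior concentration: (50.7, 21.4, 12.7), total = 84.8.
Joint mode component: (α_{aa}−1)/(Σα−K) = 11.7/81.8 = 0.1430.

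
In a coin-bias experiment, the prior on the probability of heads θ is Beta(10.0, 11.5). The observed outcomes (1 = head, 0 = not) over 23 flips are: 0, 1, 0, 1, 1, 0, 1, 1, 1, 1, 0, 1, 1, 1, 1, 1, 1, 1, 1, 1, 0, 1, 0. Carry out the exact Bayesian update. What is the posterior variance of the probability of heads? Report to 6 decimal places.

0.005244

The Beta prior is conjugate to a Binomial/Bernoulli likelihood; the update adds successes to α and failures to β.
Posterior: Beta(α+k, β+n−k) = Beta(10.0+17, 11.5+6) = Beta(27.0, 17.5).
Var = αβ/((α+β)²(α+β+1)) = 27.0·17.5/(44.5²·45.5) = 0.005244.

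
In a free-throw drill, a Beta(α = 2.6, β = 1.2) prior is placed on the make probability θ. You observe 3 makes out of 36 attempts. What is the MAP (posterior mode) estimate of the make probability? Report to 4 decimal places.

The Beta prior is conjugate to a Binomial/Bernoulli likelihood; the update adds successes to α and failures to β.
Posterior: Beta(α+k, β+n−k) = Beta(2.6+3, 1.2+33) = Beta(5.6, 34.2).
Mode of Beta(a,b) for a,b>1 is (a−1)/(a+b−2) = 4.6/37.8 = 0.1217.

0.1217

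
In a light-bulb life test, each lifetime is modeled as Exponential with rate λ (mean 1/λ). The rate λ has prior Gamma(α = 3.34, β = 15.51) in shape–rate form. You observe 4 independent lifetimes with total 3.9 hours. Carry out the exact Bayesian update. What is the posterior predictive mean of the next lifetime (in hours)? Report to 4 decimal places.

With a Gamma(shape α, rate β) prior on the exponential rate λ, the posterior after n observations with total T = Σxᵢ is Gamma(α+n, β+T).
Posterior: Gamma(3.34+4, 15.51+3.9) = Gamma(7.34, 19.41).
The predictive distribution for the next observation is Lomax; its mean is β/(α−1) = 19.41/6.34 = 3.0615.

3.0615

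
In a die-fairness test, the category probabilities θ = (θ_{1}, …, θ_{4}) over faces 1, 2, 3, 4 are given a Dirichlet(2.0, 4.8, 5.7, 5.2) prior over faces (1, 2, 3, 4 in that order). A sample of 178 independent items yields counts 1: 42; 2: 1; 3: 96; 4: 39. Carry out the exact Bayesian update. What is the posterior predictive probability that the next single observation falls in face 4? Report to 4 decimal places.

The Dirichlet prior is conjugate to the Multinomial likelihood: each posterior αⱼ = prior αⱼ + observed count nⱼ.
Posterior concentration: (44.0, 5.8, 101.7, 44.2), total = 195.7.
P(next = 4 | data) = α_{4}/Σα = 0.2259.

0.2259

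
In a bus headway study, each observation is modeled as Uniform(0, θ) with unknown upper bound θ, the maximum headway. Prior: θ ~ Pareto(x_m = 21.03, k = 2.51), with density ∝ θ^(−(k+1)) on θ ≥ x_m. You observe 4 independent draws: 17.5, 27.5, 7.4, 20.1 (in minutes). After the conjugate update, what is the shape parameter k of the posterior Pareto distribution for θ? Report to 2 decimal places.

6.51

A Pareto(scale x_m, shape k) prior on the upper bound θ of Uniform(0, θ) is conjugate: posterior is Pareto(max(x_m, max xᵢ), k + n).
Sample maximum = 27.5; prior scale x_m = 21.03 → posterior scale = max = 27.50.
Posterior shape = 2.51 + 4 = 6.51.
Posterior shape k = 6.51.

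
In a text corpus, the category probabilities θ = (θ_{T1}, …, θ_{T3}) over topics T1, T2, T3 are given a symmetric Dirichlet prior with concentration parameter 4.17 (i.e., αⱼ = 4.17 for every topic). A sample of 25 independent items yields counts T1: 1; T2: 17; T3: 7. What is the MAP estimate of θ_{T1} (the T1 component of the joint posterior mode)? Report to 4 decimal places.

0.1208

The Dirichlet prior is conjugate to the Multinomial likelihood: each posterior αⱼ = prior αⱼ + observed count nⱼ.
Posterior concentration: (5.17, 21.17, 11.17), total = 37.51.
Joint mode component: (α_{T1}−1)/(Σα−K) = 4.17/34.51 = 0.1208.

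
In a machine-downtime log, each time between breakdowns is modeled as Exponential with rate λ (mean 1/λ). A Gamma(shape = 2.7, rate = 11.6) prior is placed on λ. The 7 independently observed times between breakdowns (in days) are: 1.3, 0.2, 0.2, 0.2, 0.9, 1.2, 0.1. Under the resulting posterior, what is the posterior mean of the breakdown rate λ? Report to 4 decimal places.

0.6178

With a Gamma(shape α, rate β) prior on the exponential rate λ, the posterior after n observations with total T = Σxᵢ is Gamma(α+n, β+T).
Sum of observations T = 4.1 days; n = 7.
Posterior: Gamma(2.7+7, 11.6+4.1) = Gamma(9.7, 15.7).
Posterior mean of λ = α/β = 9.7/15.7 = 0.6178.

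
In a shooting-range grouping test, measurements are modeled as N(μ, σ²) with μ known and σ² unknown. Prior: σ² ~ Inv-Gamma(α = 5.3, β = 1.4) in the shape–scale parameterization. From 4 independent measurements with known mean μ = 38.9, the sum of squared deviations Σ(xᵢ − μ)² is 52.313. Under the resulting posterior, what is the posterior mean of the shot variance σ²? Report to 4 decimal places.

4.3740

With known mean μ and an Inverse-Gamma(α, β) prior on σ², the Normal likelihood is conjugate: posterior is Inv-Gamma(α + n/2, β + Σ(xᵢ−μ)²/2).
Posterior: Inv-Gamma(5.3 + 4/2, 1.4 + 52.313/2) = Inv-Gamma(7.30, 27.5565).
E[σ²|data] = β/(α−1) = 27.5565/6.30 = 4.3740.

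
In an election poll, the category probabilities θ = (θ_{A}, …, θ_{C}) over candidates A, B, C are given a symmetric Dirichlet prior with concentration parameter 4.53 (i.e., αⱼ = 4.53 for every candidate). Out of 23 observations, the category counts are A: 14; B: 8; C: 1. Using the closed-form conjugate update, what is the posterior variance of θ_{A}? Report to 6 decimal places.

0.006650

The Dirichlet prior is conjugate to the Multinomial likelihood: each posterior αⱼ = prior αⱼ + observed count nⱼ.
Posterior concentration: (18.53, 12.53, 5.53), total = 36.59.
Var[θ_j] = α_j(Σα−α_j)/((Σα)²(Σα+1)) = 18.53·18.06/(36.59²·37.59) = 0.006650.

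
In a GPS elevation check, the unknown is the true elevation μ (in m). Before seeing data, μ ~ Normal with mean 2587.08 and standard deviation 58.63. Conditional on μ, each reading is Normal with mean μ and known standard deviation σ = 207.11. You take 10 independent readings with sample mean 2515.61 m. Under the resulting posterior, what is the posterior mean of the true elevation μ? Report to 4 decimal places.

For Normal data with known variance σ², a Normal(μ₀, σ₀²) prior on μ is conjugate. Posterior precision = 1/σ₀² + n/σ²; posterior mean is the precision-weighted average of μ₀ and x̄.
n·x̄ = 10·2515.61 = 25156.1.
σ₀² = 58.63² = 3437.4769, σ² = 207.11² = 42894.5521; σ² + n·σ₀² = 42894.5521 + 10·3437.4769 = 77269.3211.
Posterior mean = (μ₀/σ₀² + n·x̄/σ²)/(1/σ₀² + n/σ²) = (σ²·μ₀ + σ₀²·n·x̄)/(σ² + n·σ₀²) = (42894.5521·2587.08 + 3437.4769·25156.1)/77269.3211 = 197445150.490958/77269.3211 = 2555.2852.

2555.2852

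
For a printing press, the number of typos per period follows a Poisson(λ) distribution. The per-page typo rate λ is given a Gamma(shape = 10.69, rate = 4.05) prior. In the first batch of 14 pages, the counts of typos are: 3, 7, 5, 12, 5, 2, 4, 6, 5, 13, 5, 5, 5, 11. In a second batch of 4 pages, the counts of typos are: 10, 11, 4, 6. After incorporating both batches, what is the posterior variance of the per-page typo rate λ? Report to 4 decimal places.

With a Gamma(shape α, rate β) prior, the Poisson likelihood is conjugate: the posterior is Gamma(α + ΣXᵢ, β + n).
Batch 1: sum of counts S = 88 over n = 14 pages.
After batch 1: Gamma(α+S, β+n) = Gamma(10.69+88, 4.05+14) = Gamma(98.69, 18.05).
Batch 2: sum of counts S = 31 over n = 4 pages.
After batch 2: Gamma(α+S, β+n) = Gamma(98.69+31, 18.05+4) = Gamma(129.69, 22.05).
Var = α/β² = 129.69/22.05² = 0.2667.

0.2667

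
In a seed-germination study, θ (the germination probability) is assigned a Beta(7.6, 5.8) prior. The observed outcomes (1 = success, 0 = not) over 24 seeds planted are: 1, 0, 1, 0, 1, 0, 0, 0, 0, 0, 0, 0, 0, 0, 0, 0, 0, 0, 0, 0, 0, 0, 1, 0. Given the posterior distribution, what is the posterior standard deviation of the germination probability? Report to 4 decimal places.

0.0746

The Beta prior is conjugate to a Binomial/Bernoulli likelihood; the update adds successes to α and failures to β.
Posterior: Beta(α+k, β+n−k) = Beta(7.6+4, 5.8+20) = Beta(11.6, 25.8).
Var = αβ/((α+β)²(α+β+1)) = 11.6·25.8/(37.4²·38.4) = 0.00557190; SD = √0.00557190 = 0.0746.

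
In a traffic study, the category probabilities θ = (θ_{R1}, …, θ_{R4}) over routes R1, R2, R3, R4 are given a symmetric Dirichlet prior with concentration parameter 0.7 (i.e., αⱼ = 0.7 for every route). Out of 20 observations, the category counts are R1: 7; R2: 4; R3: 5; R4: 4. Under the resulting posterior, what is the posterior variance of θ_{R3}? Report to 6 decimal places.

0.007878

The Dirichlet prior is conjugate to the Multinomial likelihood: each posterior αⱼ = prior αⱼ + observed count nⱼ.
Posterior concentration: (7.7, 4.7, 5.7, 4.7), total = 22.8.
Var[θ_j] = α_j(Σα−α_j)/((Σα)²(Σα+1)) = 5.7·17.1/(22.8²·23.8) = 0.007878.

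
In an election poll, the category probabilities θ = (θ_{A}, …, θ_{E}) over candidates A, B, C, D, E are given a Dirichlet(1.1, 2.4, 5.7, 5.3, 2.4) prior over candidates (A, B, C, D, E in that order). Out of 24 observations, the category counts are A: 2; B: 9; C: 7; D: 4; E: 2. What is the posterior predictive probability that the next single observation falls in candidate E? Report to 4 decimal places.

0.1076

The Dirichlet prior is conjugate to the Multinomial likelihood: each posterior αⱼ = prior αⱼ + observed count nⱼ.
Posterior concentration: (3.1, 11.4, 12.7, 9.3, 4.4), total = 40.9.
P(next = E | data) = α_{E}/Σα = 0.1076.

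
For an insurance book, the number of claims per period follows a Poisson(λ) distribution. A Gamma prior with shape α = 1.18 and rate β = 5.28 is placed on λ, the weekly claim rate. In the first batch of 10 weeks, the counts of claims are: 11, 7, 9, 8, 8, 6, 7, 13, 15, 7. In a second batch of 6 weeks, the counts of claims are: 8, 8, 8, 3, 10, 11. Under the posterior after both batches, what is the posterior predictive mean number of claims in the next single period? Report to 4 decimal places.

6.5874

With a Gamma(shape α, rate β) prior, the Poisson likelihood is conjugate: the posterior is Gamma(α + ΣXᵢ, β + n).
Batch 1: sum of counts S = 91 over n = 10 weeks.
After batch 1: Gamma(α+S, β+n) = Gamma(1.18+91, 5.28+10) = Gamma(92.18, 15.28).
Batch 2: sum of counts S = 48 over n = 6 weeks.
After batch 2: Gamma(α+S, β+n) = Gamma(92.18+48, 15.28+6) = Gamma(140.18, 21.28).
The predictive distribution for one future period is NegBinom with mean α/β = 6.5874.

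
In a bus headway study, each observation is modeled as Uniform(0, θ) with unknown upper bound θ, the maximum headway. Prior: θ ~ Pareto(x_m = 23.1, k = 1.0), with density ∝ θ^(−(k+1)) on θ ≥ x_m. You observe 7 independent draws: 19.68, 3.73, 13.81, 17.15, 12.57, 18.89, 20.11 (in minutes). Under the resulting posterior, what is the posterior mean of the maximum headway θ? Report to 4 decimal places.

26.4000

A Pareto(scale x_m, shape k) prior on the upper bound θ of Uniform(0, θ) is conjugate: posterior is Pareto(max(x_m, max xᵢ), k + n).
Sample maximum = 20.11; prior scale x_m = 23.1 → posterior scale = max = 23.10.
Posterior shape = 1.0 + 7 = 8.0.
E[θ|data] = k·x_m/(k−1) = 8.0·23.10/7.0 = 26.4000.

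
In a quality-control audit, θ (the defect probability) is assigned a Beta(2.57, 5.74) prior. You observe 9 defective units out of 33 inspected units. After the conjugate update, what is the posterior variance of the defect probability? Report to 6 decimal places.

The Beta prior is conjugate to a Binomial/Bernoulli likelihood; the update adds successes to α and failures to β.
Posterior: Beta(α+k, β+n−k) = Beta(2.57+9, 5.74+24) = Beta(11.57, 29.74).
Var = αβ/((α+β)²(α+β+1)) = 11.57·29.74/(41.31²·42.31) = 0.004766.

0.004766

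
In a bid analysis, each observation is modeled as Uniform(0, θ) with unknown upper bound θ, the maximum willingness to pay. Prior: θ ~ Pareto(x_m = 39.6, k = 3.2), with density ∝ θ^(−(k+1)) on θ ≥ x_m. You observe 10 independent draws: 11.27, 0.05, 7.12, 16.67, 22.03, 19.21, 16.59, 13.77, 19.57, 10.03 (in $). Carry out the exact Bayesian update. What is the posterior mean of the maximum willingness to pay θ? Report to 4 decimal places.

42.8459

A Pareto(scale x_m, shape k) prior on the upper bound θ of Uniform(0, θ) is conjugate: posterior is Pareto(max(x_m, max xᵢ), k + n).
Sample maximum = 22.03; prior scale x_m = 39.6 → posterior scale = max = 39.60.
Posterior shape = 3.2 + 10 = 13.2.
E[θ|data] = k·x_m/(k−1) = 13.2·39.60/12.2 = 42.8459.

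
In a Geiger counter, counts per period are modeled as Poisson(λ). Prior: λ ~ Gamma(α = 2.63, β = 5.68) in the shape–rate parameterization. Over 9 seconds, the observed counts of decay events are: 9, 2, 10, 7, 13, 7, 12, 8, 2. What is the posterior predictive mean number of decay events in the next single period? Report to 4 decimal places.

With a Gamma(shape α, rate β) prior, the Poisson likelihood is conjugate: the posterior is Gamma(α + ΣXᵢ, β + n).
Sum of counts S = 70 over n = 9 seconds.
Posterior: Gamma(α+S, β+n) = Gamma(2.63+70, 5.68+9) = Gamma(72.63, 14.68).
The predictive distribution for one future period is NegBinom with mean α/β = 4.9475.

4.9475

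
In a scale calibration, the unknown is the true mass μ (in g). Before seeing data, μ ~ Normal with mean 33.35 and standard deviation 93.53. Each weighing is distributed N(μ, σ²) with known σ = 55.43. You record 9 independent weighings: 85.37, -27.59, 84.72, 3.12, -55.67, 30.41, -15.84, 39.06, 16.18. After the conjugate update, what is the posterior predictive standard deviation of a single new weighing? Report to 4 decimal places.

58.3185

For Normal data with known variance σ², a Normal(μ₀, σ₀²) prior on μ is conjugate. Posterior precision = 1/σ₀² + n/σ²; posterior mean is the precision-weighted average of μ₀ and x̄.
σ₀² = 93.53² = 8747.8609, σ² = 55.43² = 3072.4849; σ² + n·σ₀² = 3072.4849 + 9·8747.8609 = 81803.233.
Posterior precision = 1/σ₀² + n/σ² = 1/8747.8609 + 9/3072.4849 = (σ² + n·σ₀²)/(σ₀²σ²) = 81803.233/(8747.8609·3072.4849); posterior variance σₙ² = σ₀²σ²/(σ² + n·σ₀²) = 8747.8609·3072.4849/81803.233 = 328.564893.
Predictive variance for one new observation = σₙ² + σ² = 8747.8609·3072.4849/81803.233 + 3072.4849 = σ²·(σ₀² + 81803.233)/81803.233 = 3072.4849·90551.0939/81803.233 = 3401.049793; SD = √(3072.4849·90551.0939/81803.233) = 58.3185.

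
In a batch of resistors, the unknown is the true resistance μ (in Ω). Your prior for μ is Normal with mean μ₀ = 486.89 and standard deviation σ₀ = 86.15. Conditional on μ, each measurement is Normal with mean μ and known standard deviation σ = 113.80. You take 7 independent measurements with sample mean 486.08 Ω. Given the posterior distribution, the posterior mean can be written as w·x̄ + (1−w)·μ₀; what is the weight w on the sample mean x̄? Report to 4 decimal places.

0.8005

For Normal data with known variance σ², a Normal(μ₀, σ₀²) prior on μ is conjugate. Posterior precision = 1/σ₀² + n/σ²; posterior mean is the precision-weighted average of μ₀ and x̄.
σ₀² = 86.15² = 7421.8225, σ² = 113.80² = 12950.44. Prior precision 1/σ₀² = 1/7421.8225; data precision n/σ² = 7/12950.44.
w = (n/σ²)/(1/σ₀² + n/σ²) = n·σ₀²/(σ² + n·σ₀²) = 7·7421.8225/(12950.44 + 7·7421.8225) = 51952.7575/64903.1975 = 0.8005.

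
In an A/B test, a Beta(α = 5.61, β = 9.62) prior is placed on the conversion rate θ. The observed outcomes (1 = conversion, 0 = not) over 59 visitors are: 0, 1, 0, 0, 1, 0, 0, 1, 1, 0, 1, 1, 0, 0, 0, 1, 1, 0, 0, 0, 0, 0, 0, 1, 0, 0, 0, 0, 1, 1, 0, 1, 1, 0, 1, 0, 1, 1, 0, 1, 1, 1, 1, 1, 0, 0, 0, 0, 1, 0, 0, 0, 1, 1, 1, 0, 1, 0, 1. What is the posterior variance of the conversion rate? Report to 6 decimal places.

0.003274

The Beta prior is conjugate to a Binomial/Bernoulli likelihood; the update adds successes to α and failures to β.
Posterior: Beta(α+k, β+n−k) = Beta(5.61+27, 9.62+32) = Beta(32.61, 41.62).
Var = αβ/((α+β)²(α+β+1)) = 32.61·41.62/(74.23²·75.23) = 0.003274.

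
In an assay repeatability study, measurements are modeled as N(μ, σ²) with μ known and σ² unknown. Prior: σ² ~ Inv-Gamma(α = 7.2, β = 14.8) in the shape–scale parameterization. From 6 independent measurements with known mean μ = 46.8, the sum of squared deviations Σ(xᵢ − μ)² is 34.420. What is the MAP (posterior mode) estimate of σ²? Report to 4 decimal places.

2.8580

With known mean μ and an Inverse-Gamma(α, β) prior on σ², the Normal likelihood is conjugate: posterior is Inv-Gamma(α + n/2, β + Σ(xᵢ−μ)²/2).
Posterior: Inv-Gamma(7.2 + 6/2, 14.8 + 34.420/2) = Inv-Gamma(10.20, 32.0100).
Mode = β/(α+1) = 32.0100/11.20 = 2.8580.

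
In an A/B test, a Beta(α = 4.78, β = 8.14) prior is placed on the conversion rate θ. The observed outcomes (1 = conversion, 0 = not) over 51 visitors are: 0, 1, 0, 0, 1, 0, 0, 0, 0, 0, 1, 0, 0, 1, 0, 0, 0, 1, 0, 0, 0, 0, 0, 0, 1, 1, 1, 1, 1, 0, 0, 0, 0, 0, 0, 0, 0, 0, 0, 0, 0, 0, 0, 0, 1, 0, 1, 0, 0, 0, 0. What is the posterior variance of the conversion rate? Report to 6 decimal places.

The Beta prior is conjugate to a Binomial/Bernoulli likelihood; the update adds successes to α and failures to β.
Posterior: Beta(α+k, β+n−k) = Beta(4.78+12, 8.14+39) = Beta(16.78, 47.14).
Var = αβ/((α+β)²(α+β+1)) = 16.78·47.14/(63.92²·64.92) = 0.002982.

0.002982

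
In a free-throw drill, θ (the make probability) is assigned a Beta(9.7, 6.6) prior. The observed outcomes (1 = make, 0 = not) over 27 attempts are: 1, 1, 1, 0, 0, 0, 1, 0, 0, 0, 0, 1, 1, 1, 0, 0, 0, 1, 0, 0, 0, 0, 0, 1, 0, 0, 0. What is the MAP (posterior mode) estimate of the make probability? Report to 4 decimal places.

The Beta prior is conjugate to a Binomial/Bernoulli likelihood; the update adds successes to α and failures to β.
Posterior: Beta(α+k, β+n−k) = Beta(9.7+9, 6.6+18) = Beta(18.7, 24.6).
Mode of Beta(a,b) for a,b>1 is (a−1)/(a+b−2) = 17.7/41.3 = 0.4286.

0.4286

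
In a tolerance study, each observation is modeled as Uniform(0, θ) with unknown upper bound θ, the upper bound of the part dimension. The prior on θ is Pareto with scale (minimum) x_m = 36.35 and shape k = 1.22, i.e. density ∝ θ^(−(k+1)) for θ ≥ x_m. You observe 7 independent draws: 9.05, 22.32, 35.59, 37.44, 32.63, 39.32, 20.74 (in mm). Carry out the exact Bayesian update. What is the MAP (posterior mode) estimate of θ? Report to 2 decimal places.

39.32

A Pareto(scale x_m, shape k) prior on the upper bound θ of Uniform(0, θ) is conjugate: posterior is Pareto(max(x_m, max xᵢ), k + n).
Sample maximum = 39.32; prior scale x_m = 36.35 → posterior scale = max = 39.32.
Posterior shape = 1.22 + 7 = 8.22.
The Pareto density is decreasing on [x_m, ∞), so the mode is x_m = 39.32.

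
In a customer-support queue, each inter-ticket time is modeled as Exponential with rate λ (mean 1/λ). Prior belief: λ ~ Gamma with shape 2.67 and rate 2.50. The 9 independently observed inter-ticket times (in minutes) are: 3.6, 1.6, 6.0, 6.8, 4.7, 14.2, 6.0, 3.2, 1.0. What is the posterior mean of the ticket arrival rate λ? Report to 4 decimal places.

With a Gamma(shape α, rate β) prior on the exponential rate λ, the posterior after n observations with total T = Σxᵢ is Gamma(α+n, β+T).
Sum of observations T = 47.1 minutes; n = 9.
Posterior: Gamma(2.67+9, 2.50+47.1) = Gamma(11.67, 49.60).
Posterior mean of λ = α/β = 11.67/49.60 = 0.2353.

0.2353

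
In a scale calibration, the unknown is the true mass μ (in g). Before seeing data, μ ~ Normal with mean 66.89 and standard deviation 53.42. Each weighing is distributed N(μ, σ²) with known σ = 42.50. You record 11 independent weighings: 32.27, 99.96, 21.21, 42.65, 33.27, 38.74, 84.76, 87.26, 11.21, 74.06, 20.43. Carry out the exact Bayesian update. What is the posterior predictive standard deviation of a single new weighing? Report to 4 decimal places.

44.2891

For Normal data with known variance σ², a Normal(μ₀, σ₀²) prior on μ is conjugate. Posterior precision = 1/σ₀² + n/σ²; posterior mean is the precision-weighted average of μ₀ and x̄.
σ₀² = 53.42² = 2853.6964, σ² = 42.50² = 1806.25; σ² + n·σ₀² = 1806.25 + 11·2853.6964 = 33196.9104.
Posterior precision = 1/σ₀² + n/σ² = 1/2853.6964 + 11/1806.25 = (σ² + n·σ₀²)/(σ₀²σ²) = 33196.9104/(2853.6964·1806.25); posterior variance σₙ² = σ₀²σ²/(σ² + n·σ₀²) = 2853.6964·1806.25/33196.9104 = 155.270146.
Predictive variance for one new observation = σₙ² + σ² = 2853.6964·1806.25/33196.9104 + 1806.25 = σ²·(σ₀² + 33196.9104)/33196.9104 = 1806.25·36050.6068/33196.9104 = 1961.520146; SD = √(1806.25·36050.6068/33196.9104) = 44.2891.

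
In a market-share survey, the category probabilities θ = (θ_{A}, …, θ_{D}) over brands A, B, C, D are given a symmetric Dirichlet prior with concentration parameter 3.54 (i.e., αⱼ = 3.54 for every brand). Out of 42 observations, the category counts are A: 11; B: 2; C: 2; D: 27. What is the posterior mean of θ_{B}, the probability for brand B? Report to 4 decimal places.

The Dirichlet prior is conjugate to the Multinomial likelihood: each posterior αⱼ = prior αⱼ + observed count nⱼ.
Posterior concentration: (14.54, 5.54, 5.54, 30.54), total = 56.16.
E[θ_{B}|data] = α_{B}/Σα = 5.54/56.16 = 0.0986.

0.0986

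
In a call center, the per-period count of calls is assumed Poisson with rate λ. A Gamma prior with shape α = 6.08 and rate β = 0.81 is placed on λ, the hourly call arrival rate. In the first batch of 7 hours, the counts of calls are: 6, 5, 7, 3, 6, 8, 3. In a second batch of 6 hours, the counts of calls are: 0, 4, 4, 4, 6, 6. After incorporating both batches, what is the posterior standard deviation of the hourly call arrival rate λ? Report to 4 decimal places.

0.5975

With a Gamma(shape α, rate β) prior, the Poisson likelihood is conjugate: the posterior is Gamma(α + ΣXᵢ, β + n).
Batch 1: sum of counts S = 38 over n = 7 hours.
After batch 1: Gamma(α+S, β+n) = Gamma(6.08+38, 0.81+7) = Gamma(44.08, 7.81).
Batch 2: sum of counts S = 24 over n = 6 hours.
After batch 2: Gamma(α+S, β+n) = Gamma(44.08+24, 7.81+6) = Gamma(68.08, 13.81).
SD = √α/β = √68.08/13.81 = 0.5975.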